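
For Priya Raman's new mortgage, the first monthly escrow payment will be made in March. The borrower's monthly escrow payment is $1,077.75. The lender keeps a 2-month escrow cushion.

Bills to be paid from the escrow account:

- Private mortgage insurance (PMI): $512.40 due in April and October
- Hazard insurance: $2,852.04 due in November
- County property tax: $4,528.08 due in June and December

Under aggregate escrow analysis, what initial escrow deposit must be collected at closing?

$4,311.00

Cushion = 2 × $1,077.75 = $2,155.50
Trial balance (start $0, +$1,077.75 each month, − disbursements):
  Mar: +$1,077.75 → $1,077.75
  Apr: +$1,077.75 − $512.40 → $1,643.10
  May: +$1,077.75 → $2,720.85
  Jun: +$1,077.75 − $4,528.08 → -$729.48
  Jul: +$1,077.75 → $348.27
  Aug: +$1,077.75 → $1,426.02
  Sep: +$1,077.75 → $2,503.77
  Oct: +$1,077.75 − $512.40 → $3,069.12
  Nov: +$1,077.75 − $2,852.04 → $1,294.83
  Dec: +$1,077.75 − $4,528.08 → -$2,155.50
  Jan: +$1,077.75 → -$1,077.75
  Feb: +$1,077.75 → $0.00
Lowest trial balance = -$2,155.50 (Dec)
Initial deposit = cushion − low point = $2,155.50 − (-$2,155.50) = $4,311.00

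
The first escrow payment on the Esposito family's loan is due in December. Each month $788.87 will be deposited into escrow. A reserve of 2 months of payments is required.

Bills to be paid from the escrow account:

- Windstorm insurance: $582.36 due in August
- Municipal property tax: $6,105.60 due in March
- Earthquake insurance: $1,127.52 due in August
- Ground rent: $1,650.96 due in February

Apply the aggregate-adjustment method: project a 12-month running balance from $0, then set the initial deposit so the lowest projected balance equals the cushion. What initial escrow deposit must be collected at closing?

Cushion = 2 × $788.87 = $1,577.74
Trial balance (start $0, +$788.87 each month, − disbursements):
  Dec: +$788.87 → $788.87
  Jan: +$788.87 → $1,577.74
  Feb: +$788.87 − $1,650.96 → $715.65
  Mar: +$788.87 − $6,105.60 → -$4,601.08
  Apr: +$788.87 → -$3,812.21
  May: +$788.87 → -$3,023.34
  Jun: +$788.87 → -$2,234.47
  Jul: +$788.87 → -$1,445.60
  Aug: +$788.87 − $1,709.88 → -$2,366.61
  Sep: +$788.87 → -$1,577.74
  Oct: +$788.87 → -$788.87
  Nov: +$788.87 → $0.00
Lowest trial balance = -$4,601.08 (Mar)
Initial deposit = cushion − low point = $1,577.74 − (-$4,601.08) = $6,178.82

$6,178.82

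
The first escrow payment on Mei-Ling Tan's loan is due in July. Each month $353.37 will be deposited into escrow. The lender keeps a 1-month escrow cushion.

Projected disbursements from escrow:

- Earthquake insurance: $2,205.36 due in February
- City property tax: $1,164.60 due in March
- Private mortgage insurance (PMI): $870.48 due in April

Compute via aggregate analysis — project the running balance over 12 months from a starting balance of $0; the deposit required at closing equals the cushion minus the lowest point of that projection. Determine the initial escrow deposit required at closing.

Cushion = 1 × $353.37 = $353.37
Trial balance (start $0, +$353.37 each month, − disbursements):
  Jul: +$353.37 → $353.37
  Aug: +$353.37 → $706.74
  Sep: +$353.37 → $1,060.11
  Oct: +$353.37 → $1,413.48
  Nov: +$353.37 → $1,766.85
  Dec: +$353.37 → $2,120.22
  Jan: +$353.37 → $2,473.59
  Feb: +$353.37 − $2,205.36 → $621.60
  Mar: +$353.37 − $1,164.60 → -$189.63
  Apr: +$353.37 − $870.48 → -$706.74
  May: +$353.37 → -$353.37
  Jun: +$353.37 → $0.00
Lowest trial balance = -$706.74 (Apr)
Initial deposit = cushion − low point = $353.37 − (-$706.74) = $1,060.11

$1,060.11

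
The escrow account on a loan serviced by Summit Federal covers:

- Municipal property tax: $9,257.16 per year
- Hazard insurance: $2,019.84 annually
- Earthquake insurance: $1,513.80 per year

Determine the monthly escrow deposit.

Municipal property tax = $9,257.16 annually
Hazard insurance = $2,019.84 annually
Earthquake insurance = $1,513.80 annually
Yearly total = $12,790.80
Monthly = $12,790.80 / 12 = $1,065.90

$1,065.90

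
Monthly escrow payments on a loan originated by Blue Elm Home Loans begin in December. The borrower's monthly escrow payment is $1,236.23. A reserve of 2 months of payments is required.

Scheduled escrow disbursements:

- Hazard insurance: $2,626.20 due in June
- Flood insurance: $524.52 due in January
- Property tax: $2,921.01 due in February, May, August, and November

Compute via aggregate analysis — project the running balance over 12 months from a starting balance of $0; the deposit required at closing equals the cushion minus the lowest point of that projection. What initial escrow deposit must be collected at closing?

$3,260.14

Cushion = 2 × $1,236.23 = $2,472.46
Trial balance (start $0, +$1,236.23 each month, − disbursements):
  Dec: +$1,236.23 → $1,236.23
  Jan: +$1,236.23 − $524.52 → $1,947.94
  Feb: +$1,236.23 − $2,921.01 → $263.16
  Mar: +$1,236.23 → $1,499.39
  Apr: +$1,236.23 → $2,735.62
  May: +$1,236.23 − $2,921.01 → $1,050.84
  Jun: +$1,236.23 − $2,626.20 → -$339.13
  Jul: +$1,236.23 → $897.10
  Aug: +$1,236.23 − $2,921.01 → -$787.68
  Sep: +$1,236.23 → $448.55
  Oct: +$1,236.23 → $1,684.78
  Nov: +$1,236.23 − $2,921.01 → $0.00
Lowest trial balance = -$787.68 (Aug)
Initial deposit = cushion − low point = $2,472.46 − (-$787.68) = $3,260.14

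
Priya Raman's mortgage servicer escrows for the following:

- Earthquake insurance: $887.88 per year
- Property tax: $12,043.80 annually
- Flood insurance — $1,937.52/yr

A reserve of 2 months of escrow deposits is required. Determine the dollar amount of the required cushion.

Earthquake insurance: $887.88
Property tax: $12,043.80
Flood insurance: $1,937.52
Total per year = $887.88 + $12,043.80 + $1,937.52 = $14,869.20
Base monthly escrow = $14,869.20 / 12 = $1,239.10
Required cushion = 2 × $1,239.10 = $2,478.20

$2,478.20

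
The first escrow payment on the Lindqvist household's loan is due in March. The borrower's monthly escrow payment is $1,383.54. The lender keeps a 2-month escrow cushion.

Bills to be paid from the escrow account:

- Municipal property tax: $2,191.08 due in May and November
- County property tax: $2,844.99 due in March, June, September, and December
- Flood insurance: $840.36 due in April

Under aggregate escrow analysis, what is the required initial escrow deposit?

$5,954.34

Cushion = 2 × $1,383.54 = $2,767.08
Trial balance (start $0, +$1,383.54 each month, − disbursements):
  Mar: +$1,383.54 − $2,844.99 → -$1,461.45
  Apr: +$1,383.54 − $840.36 → -$918.27
  May: +$1,383.54 − $2,191.08 → -$1,725.81
  Jun: +$1,383.54 − $2,844.99 → -$3,187.26
  Jul: +$1,383.54 → -$1,803.72
  Aug: +$1,383.54 → -$420.18
  Sep: +$1,383.54 − $2,844.99 → -$1,881.63
  Oct: +$1,383.54 → -$498.09
  Nov: +$1,383.54 − $2,191.08 → -$1,305.63
  Dec: +$1,383.54 − $2,844.99 → -$2,767.08
  Jan: +$1,383.54 → -$1,383.54
  Feb: +$1,383.54 → $0.00
Lowest trial balance = -$3,187.26 (Jun)
Initial deposit = cushion − low point = $2,767.08 − (-$3,187.26) = $5,954.34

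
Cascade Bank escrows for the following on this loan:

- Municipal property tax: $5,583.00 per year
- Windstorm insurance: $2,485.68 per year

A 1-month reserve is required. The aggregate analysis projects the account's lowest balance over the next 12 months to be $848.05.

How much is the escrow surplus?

Municipal property tax — $5,583.00 annually
Windstorm insurance — $2,485.68 annually
Total annual escrow = $5,583.00 + $2,485.68 = $8,068.68
Monthly = $8,068.68 / 12 = $672.39
Required reserve = 1 × $672.39 = $672.39
Excess over cushion: $848.05 − $672.39 = $175.66

$175.66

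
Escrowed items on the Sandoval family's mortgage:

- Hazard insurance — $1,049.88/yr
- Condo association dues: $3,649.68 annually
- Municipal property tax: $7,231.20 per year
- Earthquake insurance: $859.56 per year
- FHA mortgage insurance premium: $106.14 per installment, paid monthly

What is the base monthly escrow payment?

$1,172.00

Hazard insurance — $1,049.88
Condo association dues — $3,649.68
Municipal property tax — $7,231.20
Earthquake insurance — $859.56
FHA mortgage insurance premium — $106.14 × 12 = $1,273.68
Total annual escrow = $14,064.00
Base monthly escrow = $14,064.00 ÷ 12 = $1,172.00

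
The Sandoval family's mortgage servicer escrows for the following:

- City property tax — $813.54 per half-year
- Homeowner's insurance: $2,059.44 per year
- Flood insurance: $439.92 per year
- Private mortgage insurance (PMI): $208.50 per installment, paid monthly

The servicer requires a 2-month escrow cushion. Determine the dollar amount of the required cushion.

$1,104.74

City property tax = $813.54 × 2 = $1,627.08 per year
Homeowner's insurance = $2,059.44 per year
Flood insurance = $439.92 per year
Private mortgage insurance (PMI) = $208.50 × 12 = $2,502.00 per year
Total annual escrow = $1,627.08 + $2,059.44 + $439.92 + $2,502.00 = $6,628.44
Monthly = $6,628.44 / 12 = $552.37
Reserve = 2 × $552.37 = $1,104.74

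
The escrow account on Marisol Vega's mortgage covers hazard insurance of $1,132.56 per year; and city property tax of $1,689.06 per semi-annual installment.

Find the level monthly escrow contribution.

$375.89

Hazard insurance — $1,132.56 per year
City property tax — $1,689.06 × 2 = $3,378.12 per year
Annual escrow total = $4,510.68
Monthly escrow = $4,510.68 ÷ 12 = $375.89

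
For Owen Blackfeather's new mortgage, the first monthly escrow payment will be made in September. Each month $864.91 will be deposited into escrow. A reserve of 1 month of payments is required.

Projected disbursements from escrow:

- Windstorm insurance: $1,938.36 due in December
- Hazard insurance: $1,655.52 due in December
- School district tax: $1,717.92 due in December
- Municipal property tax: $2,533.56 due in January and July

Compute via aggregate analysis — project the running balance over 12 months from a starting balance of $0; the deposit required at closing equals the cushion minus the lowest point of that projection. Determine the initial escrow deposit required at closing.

Cushion = 1 × $864.91 = $864.91
Trial balance (start $0, +$864.91 each month, − disbursements):
  Sep: +$864.91 → $864.91
  Oct: +$864.91 → $1,729.82
  Nov: +$864.91 → $2,594.73
  Dec: +$864.91 − $5,311.80 → -$1,852.16
  Jan: +$864.91 − $2,533.56 → -$3,520.81
  Feb: +$864.91 → -$2,655.90
  Mar: +$864.91 → -$1,790.99
  Apr: +$864.91 → -$926.08
  May: +$864.91 → -$61.17
  Jun: +$864.91 → $803.74
  Jul: +$864.91 − $2,533.56 → -$864.91
  Aug: +$864.91 → $0.00
Lowest trial balance = -$3,520.81 (Jan)
Initial deposit = cushion − low point = $864.91 − (-$3,520.81) = $4,385.72

$4,385.72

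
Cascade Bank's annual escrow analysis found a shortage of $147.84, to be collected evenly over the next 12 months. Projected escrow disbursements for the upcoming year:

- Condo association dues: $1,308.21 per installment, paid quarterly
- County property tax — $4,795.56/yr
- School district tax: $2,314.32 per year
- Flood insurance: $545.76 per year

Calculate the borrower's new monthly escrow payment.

$1,086.36

Condo association dues — $1,308.21 × 4 = $5,232.84 per year
County property tax — $4,795.56 per year
School district tax — $2,314.32 per year
Flood insurance — $545.76 per year
Combined annual = $5,232.84 + $4,795.56 + $2,314.32 + $545.76 = $12,888.48
Monthly = $12,888.48 ÷ 12 = $1,074.04
Shortage per month = $147.84 ÷ 12 = $12.32
Adjusted monthly = $1,074.04 + $12.32 = $1,086.36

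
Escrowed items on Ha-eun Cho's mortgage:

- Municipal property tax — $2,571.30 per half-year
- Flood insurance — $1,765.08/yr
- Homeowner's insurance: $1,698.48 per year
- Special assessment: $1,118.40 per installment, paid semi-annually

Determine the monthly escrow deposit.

$903.58

Municipal property tax — $2,571.30 × 2 = $5,142.60
Flood insurance — $1,765.08
Homeowner's insurance — $1,698.48
Special assessment — $1,118.40 × 2 = $2,236.80
Combined annual = $5,142.60 + $1,765.08 + $1,698.48 + $2,236.80 = $10,842.96
Base monthly escrow = $10,842.96 ÷ 12 = $903.58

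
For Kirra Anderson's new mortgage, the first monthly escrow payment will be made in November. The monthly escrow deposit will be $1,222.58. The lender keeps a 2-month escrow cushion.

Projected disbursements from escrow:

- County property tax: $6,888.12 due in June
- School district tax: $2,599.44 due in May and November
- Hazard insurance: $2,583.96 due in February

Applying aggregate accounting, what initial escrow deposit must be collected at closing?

Cushion = 2 × $1,222.58 = $2,445.16
Trial balance (start $0, +$1,222.58 each month, − disbursements):
  Nov: +$1,222.58 − $2,599.44 → -$1,376.86
  Dec: +$1,222.58 → -$154.28
  Jan: +$1,222.58 → $1,068.30
  Feb: +$1,222.58 − $2,583.96 → -$293.08
  Mar: +$1,222.58 → $929.50
  Apr: +$1,222.58 → $2,152.08
  May: +$1,222.58 − $2,599.44 → $775.22
  Jun: +$1,222.58 − $6,888.12 → -$4,890.32
  Jul: +$1,222.58 → -$3,667.74
  Aug: +$1,222.58 → -$2,445.16
  Sep: +$1,222.58 → -$1,222.58
  Oct: +$1,222.58 → $0.00
Lowest trial balance = -$4,890.32 (Jun)
Initial deposit = cushion − low point = $2,445.16 − (-$4,890.32) = $7,335.48

$7,335.48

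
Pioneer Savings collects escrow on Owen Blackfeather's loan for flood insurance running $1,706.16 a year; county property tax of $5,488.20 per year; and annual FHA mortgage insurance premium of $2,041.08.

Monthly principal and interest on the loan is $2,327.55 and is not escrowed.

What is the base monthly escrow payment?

Flood insurance: $1,706.16 per year
County property tax: $5,488.20 per year
FHA mortgage insurance premium: $2,041.08 per year
Yearly total = $9,235.44
Per month = $9,235.44 / 12 = $769.62

$769.62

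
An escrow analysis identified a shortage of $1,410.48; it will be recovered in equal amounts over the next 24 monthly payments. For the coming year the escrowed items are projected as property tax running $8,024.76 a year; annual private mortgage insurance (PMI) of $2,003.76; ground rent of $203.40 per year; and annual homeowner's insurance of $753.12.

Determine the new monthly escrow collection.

$974.19

Property tax — $8,024.76 per year
Private mortgage insurance (PMI) — $2,003.76 per year
Ground rent — $203.40 per year
Homeowner's insurance — $753.12 per year
Yearly total = $10,985.04
Monthly = $10,985.04 / 12 = $915.42
Monthly shortage recovery: $1,410.48 ÷ 24 = $58.77
Adjusted monthly = $915.42 + $58.77 = $974.19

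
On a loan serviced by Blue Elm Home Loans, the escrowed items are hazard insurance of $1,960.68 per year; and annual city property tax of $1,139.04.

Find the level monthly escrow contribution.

$258.31

Hazard insurance = $1,960.68 per year
City property tax = $1,139.04 per year
Combined annual = $1,960.68 + $1,139.04 = $3,099.72
Monthly = $3,099.72 ÷ 12 = $258.31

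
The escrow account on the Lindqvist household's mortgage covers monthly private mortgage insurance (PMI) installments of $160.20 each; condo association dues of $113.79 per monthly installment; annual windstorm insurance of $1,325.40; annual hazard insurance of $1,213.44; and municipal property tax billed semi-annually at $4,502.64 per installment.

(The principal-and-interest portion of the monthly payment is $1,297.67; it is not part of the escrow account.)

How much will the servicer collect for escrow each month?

$1,236.00

Private mortgage insurance (PMI) = $160.20 × 12 = $1,922.40/yr
Condo association dues = $113.79 × 12 = $1,365.48/yr
Windstorm insurance = $1,325.40/yr
Hazard insurance = $1,213.44/yr
Municipal property tax = $4,502.64 × 2 = $9,005.28/yr
Total annual escrow = $1,922.40 + $1,365.48 + $1,325.40 + $1,213.44 + $9,005.28 = $14,832.00
Base monthly escrow = $14,832.00 / 12 = $1,236.00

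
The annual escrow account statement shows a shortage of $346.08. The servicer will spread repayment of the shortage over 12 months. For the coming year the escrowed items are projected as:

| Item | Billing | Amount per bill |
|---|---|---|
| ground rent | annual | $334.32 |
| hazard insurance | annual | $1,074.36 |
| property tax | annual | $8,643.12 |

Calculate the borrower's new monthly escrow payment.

Ground rent — $334.32 annually
Hazard insurance — $1,074.36 annually
Property tax — $8,643.12 annually
Total annual escrow = $334.32 + $1,074.36 + $8,643.12 = $10,051.80
Monthly = $10,051.80 / 12 = $837.65
Monthly shortage recovery: $346.08 ÷ 12 = $28.84
Adjusted monthly = $837.65 + $28.84 = $866.49

$866.49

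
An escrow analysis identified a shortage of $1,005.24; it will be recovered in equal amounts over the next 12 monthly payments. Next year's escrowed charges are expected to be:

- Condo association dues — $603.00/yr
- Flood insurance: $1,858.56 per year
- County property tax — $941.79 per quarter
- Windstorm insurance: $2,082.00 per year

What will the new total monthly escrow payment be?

$776.33

Condo association dues = $603.00
Flood insurance = $1,858.56
County property tax = $941.79 × 4 = $3,767.16
Windstorm insurance = $2,082.00
Combined annual = $603.00 + $1,858.56 + $3,767.16 + $2,082.00 = $8,310.72
Monthly = $8,310.72 / 12 = $692.56
Shortage per month = $1,005.24 ÷ 12 = $83.77
New monthly escrow = $692.56 + $83.77 = $776.33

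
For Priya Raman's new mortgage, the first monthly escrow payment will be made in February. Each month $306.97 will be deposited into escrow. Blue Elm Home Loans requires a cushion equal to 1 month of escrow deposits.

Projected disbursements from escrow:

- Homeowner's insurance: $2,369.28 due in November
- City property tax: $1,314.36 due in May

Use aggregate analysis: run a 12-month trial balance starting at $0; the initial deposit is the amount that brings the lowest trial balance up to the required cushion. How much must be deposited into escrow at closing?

Cushion = 1 × $306.97 = $306.97
Trial balance (start $0, +$306.97 each month, − disbursements):
  Feb: +$306.97 → $306.97
  Mar: +$306.97 → $613.94
  Apr: +$306.97 → $920.91
  May: +$306.97 − $1,314.36 → -$86.48
  Jun: +$306.97 → $220.49
  Jul: +$306.97 → $527.46
  Aug: +$306.97 → $834.43
  Sep: +$306.97 → $1,141.40
  Oct: +$306.97 → $1,448.37
  Nov: +$306.97 − $2,369.28 → -$613.94
  Dec: +$306.97 → -$306.97
  Jan: +$306.97 → $0.00
Lowest trial balance = -$613.94 (Nov)
Initial deposit = cushion − low point = $306.97 − (-$613.94) = $920.91

$920.91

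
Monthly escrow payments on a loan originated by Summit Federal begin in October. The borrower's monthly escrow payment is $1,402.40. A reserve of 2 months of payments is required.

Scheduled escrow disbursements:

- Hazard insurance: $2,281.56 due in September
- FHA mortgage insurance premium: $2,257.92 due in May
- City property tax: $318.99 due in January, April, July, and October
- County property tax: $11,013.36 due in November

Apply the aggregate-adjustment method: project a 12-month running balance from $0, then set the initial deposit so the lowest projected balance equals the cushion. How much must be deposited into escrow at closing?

$11,332.35

Cushion = 2 × $1,402.40 = $2,804.80
Trial balance (start $0, +$1,402.40 each month, − disbursements):
  Oct: +$1,402.40 − $318.99 → $1,083.41
  Nov: +$1,402.40 − $11,013.36 → -$8,527.55
  Dec: +$1,402.40 → -$7,125.15
  Jan: +$1,402.40 − $318.99 → -$6,041.74
  Feb: +$1,402.40 → -$4,639.34
  Mar: +$1,402.40 → -$3,236.94
  Apr: +$1,402.40 − $318.99 → -$2,153.53
  May: +$1,402.40 − $2,257.92 → -$3,009.05
  Jun: +$1,402.40 → -$1,606.65
  Jul: +$1,402.40 − $318.99 → -$523.24
  Aug: +$1,402.40 → $879.16
  Sep: +$1,402.40 − $2,281.56 → $0.00
Lowest trial balance = -$8,527.55 (Nov)
Initial deposit = cushion − low point = $2,804.80 − (-$8,527.55) = $11,332.35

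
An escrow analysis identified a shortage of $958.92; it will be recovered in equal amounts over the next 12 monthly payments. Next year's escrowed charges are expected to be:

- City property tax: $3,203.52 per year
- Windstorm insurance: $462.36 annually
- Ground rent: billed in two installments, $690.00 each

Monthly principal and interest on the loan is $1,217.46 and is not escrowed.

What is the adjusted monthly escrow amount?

City property tax — $3,203.52 per year
Windstorm insurance — $462.36 per year
Ground rent — $690.00 × 2 = $1,380.00 per year
Total annual escrow = $3,203.52 + $462.36 + $1,380.00 = $5,045.88
Monthly escrow = $5,045.88 / 12 = $420.49
Monthly shortage recovery: $958.92 ÷ 12 = $79.91
Adjusted monthly = $420.49 + $79.91 = $500.40

$500.40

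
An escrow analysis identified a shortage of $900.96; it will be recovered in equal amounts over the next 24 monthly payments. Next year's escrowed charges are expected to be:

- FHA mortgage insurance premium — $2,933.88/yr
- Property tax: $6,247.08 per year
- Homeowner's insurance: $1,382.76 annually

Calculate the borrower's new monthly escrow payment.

FHA mortgage insurance premium = $2,933.88
Property tax = $6,247.08
Homeowner's insurance = $1,382.76
Combined annual = $10,563.72
Monthly = $10,563.72 ÷ 12 = $880.31
Shortage spread = $900.96 / 24 = $37.54/mo
Adjusted monthly = $880.31 + $37.54 = $917.85

$917.85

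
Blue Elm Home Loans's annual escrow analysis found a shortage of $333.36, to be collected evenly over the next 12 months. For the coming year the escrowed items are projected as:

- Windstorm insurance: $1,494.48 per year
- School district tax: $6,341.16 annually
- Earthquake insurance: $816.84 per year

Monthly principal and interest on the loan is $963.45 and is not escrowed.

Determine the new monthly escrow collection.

Windstorm insurance: $1,494.48/yr
School district tax: $6,341.16/yr
Earthquake insurance: $816.84/yr
Yearly total = $1,494.48 + $6,341.16 + $816.84 = $8,652.48
Base monthly escrow = $8,652.48 / 12 = $721.04
Monthly shortage recovery: $333.36 ÷ 12 = $27.78
New monthly escrow = $721.04 + $27.78 = $748.82

$748.82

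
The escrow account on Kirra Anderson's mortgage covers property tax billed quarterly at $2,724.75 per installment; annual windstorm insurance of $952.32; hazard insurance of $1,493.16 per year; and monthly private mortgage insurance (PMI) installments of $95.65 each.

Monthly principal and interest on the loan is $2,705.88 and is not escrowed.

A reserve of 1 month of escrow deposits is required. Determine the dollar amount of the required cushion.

$1,207.69

Property tax — $2,724.75 × 4 = $10,899.00 annually
Windstorm insurance — $952.32 annually
Hazard insurance — $1,493.16 annually
Private mortgage insurance (PMI) — $95.65 × 12 = $1,147.80 annually
Total annual escrow = $14,492.28
Monthly = $14,492.28 ÷ 12 = $1,207.69
Cushion = 1 × $1,207.69 = $1,207.69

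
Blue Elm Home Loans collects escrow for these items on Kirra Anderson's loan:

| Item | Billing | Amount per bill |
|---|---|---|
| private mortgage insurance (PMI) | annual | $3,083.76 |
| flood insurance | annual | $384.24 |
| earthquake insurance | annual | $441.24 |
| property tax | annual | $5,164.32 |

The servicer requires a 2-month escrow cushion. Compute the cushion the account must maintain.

$1,512.26

Private mortgage insurance (PMI): $3,083.76/yr
Flood insurance: $384.24/yr
Earthquake insurance: $441.24/yr
Property tax: $5,164.32/yr
Yearly total = $9,073.56
Monthly = $9,073.56 ÷ 12 = $756.13
Required cushion = 2 × $756.13 = $1,512.26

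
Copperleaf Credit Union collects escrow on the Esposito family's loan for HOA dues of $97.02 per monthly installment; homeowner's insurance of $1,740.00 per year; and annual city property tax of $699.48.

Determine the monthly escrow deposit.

HOA dues: $97.02 × 12 = $1,164.24
Homeowner's insurance: $1,740.00
City property tax: $699.48
Total per year = $1,164.24 + $1,740.00 + $699.48 = $3,603.72
Base monthly escrow = $3,603.72 ÷ 12 = $300.31

$300.31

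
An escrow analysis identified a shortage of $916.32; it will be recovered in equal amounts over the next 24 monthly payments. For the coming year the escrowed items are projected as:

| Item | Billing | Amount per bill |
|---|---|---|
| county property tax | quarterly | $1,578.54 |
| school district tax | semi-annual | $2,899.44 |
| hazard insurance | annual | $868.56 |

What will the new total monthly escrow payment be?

$1,119.98

County property tax — $1,578.54 × 4 = $6,314.16 annually
School district tax — $2,899.44 × 2 = $5,798.88 annually
Hazard insurance — $868.56 annually
Yearly total = $6,314.16 + $5,798.88 + $868.56 = $12,981.60
Per month = $12,981.60 ÷ 12 = $1,081.80
Shortage per month = $916.32 / 24 = $38.18
New monthly escrow = $1,081.80 + $38.18 = $1,119.98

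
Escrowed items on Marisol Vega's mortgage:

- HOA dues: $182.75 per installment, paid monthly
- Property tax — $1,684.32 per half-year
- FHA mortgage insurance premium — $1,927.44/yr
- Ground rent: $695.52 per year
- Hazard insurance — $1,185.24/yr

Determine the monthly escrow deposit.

$780.82

HOA dues = $182.75 × 12 = $2,193.00/yr
Property tax = $1,684.32 × 2 = $3,368.64/yr
FHA mortgage insurance premium = $1,927.44/yr
Ground rent = $695.52/yr
Hazard insurance = $1,185.24/yr
Annual escrow total = $2,193.00 + $3,368.64 + $1,927.44 + $695.52 + $1,185.24 = $9,369.84
Monthly = $9,369.84 ÷ 12 = $780.82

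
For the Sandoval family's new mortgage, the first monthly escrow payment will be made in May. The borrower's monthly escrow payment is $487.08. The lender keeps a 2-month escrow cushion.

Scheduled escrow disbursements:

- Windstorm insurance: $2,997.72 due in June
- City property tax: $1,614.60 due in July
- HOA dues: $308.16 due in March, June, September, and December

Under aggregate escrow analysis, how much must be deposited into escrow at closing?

Cushion = 2 × $487.08 = $974.16
Trial balance (start $0, +$487.08 each month, − disbursements):
  May: +$487.08 → $487.08
  Jun: +$487.08 − $3,305.88 → -$2,331.72
  Jul: +$487.08 − $1,614.60 → -$3,459.24
  Aug: +$487.08 → -$2,972.16
  Sep: +$487.08 − $308.16 → -$2,793.24
  Oct: +$487.08 → -$2,306.16
  Nov: +$487.08 → -$1,819.08
  Dec: +$487.08 − $308.16 → -$1,640.16
  Jan: +$487.08 → -$1,153.08
  Feb: +$487.08 → -$666.00
  Mar: +$487.08 − $308.16 → -$487.08
  Apr: +$487.08 → $0.00
Lowest trial balance = -$3,459.24 (Jul)
Initial deposit = cushion − low point = $974.16 − (-$3,459.24) = $4,433.40

$4,433.40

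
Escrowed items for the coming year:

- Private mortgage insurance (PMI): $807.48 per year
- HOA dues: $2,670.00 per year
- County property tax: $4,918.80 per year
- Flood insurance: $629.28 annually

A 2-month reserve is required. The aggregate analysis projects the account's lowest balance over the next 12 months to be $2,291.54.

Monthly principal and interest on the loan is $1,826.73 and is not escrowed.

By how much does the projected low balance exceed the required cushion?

Private mortgage insurance (PMI): $807.48 annually
HOA dues: $2,670.00 annually
County property tax: $4,918.80 annually
Flood insurance: $629.28 annually
Annual escrow total = $807.48 + $2,670.00 + $4,918.80 + $629.28 = $9,025.56
Per month = $9,025.56 / 12 = $752.13
Required cushion = 2 × $752.13 = $1,504.26
Surplus = $2,291.54 − $1,504.26 = $787.28

$787.28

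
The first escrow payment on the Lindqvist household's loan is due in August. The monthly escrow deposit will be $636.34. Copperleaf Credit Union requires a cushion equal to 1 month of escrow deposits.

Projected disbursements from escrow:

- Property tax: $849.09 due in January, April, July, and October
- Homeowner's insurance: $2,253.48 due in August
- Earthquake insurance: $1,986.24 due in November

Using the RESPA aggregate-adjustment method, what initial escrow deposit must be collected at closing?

$3,179.79

Cushion = 1 × $636.34 = $636.34
Trial balance (start $0, +$636.34 each month, − disbursements):
  Aug: +$636.34 − $2,253.48 → -$1,617.14
  Sep: +$636.34 → -$980.80
  Oct: +$636.34 − $849.09 → -$1,193.55
  Nov: +$636.34 − $1,986.24 → -$2,543.45
  Dec: +$636.34 → -$1,907.11
  Jan: +$636.34 − $849.09 → -$2,119.86
  Feb: +$636.34 → -$1,483.52
  Mar: +$636.34 → -$847.18
  Apr: +$636.34 − $849.09 → -$1,059.93
  May: +$636.34 → -$423.59
  Jun: +$636.34 → $212.75
  Jul: +$636.34 − $849.09 → $0.00
Lowest trial balance = -$2,543.45 (Nov)
Initial deposit = cushion − low point = $636.34 − (-$2,543.45) = $3,179.79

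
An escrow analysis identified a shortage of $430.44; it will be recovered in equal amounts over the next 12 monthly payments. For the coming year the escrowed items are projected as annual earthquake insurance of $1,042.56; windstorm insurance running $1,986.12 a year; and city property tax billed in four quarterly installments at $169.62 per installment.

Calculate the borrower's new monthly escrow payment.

$344.80

Earthquake insurance = $1,042.56
Windstorm insurance = $1,986.12
City property tax = $169.62 × 4 = $678.48
Annual escrow total = $1,042.56 + $1,986.12 + $678.48 = $3,707.16
Monthly = $3,707.16 / 12 = $308.93
Shortage spread = $430.44 / 12 = $35.87/mo
New monthly escrow = $308.93 + $35.87 = $344.80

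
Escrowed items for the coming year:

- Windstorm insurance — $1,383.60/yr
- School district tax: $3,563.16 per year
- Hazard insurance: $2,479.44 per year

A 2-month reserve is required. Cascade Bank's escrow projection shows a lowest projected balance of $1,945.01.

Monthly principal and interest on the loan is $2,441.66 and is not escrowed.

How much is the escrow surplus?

$707.31

Windstorm insurance: $1,383.60 annually
School district tax: $3,563.16 annually
Hazard insurance: $2,479.44 annually
Combined annual = $1,383.60 + $3,563.16 + $2,479.44 = $7,426.20
Base monthly escrow = $7,426.20 / 12 = $618.85
Required reserve = 2 × $618.85 = $1,237.70
Surplus = $1,945.01 − $1,237.70 = $707.31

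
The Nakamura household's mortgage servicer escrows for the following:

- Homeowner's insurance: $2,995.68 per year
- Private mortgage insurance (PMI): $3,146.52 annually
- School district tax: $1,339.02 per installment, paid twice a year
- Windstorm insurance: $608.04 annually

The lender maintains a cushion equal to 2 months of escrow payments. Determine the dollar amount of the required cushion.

$1,571.38

Homeowner's insurance — $2,995.68 per year
Private mortgage insurance (PMI) — $3,146.52 per year
School district tax — $1,339.02 × 2 = $2,678.04 per year
Windstorm insurance — $608.04 per year
Total annual escrow = $2,995.68 + $3,146.52 + $2,678.04 + $608.04 = $9,428.28
Base monthly escrow = $9,428.28 / 12 = $785.69
Required cushion = 2 × $785.69 = $1,571.38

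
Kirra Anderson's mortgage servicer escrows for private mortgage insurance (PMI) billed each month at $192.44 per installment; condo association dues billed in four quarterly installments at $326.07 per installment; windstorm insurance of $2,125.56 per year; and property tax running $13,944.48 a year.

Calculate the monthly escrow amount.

Private mortgage insurance (PMI) = $192.44 × 12 = $2,309.28 annually
Condo association dues = $326.07 × 4 = $1,304.28 annually
Windstorm insurance = $2,125.56 annually
Property tax = $13,944.48 annually
Yearly total = $19,683.60
Per month = $19,683.60 ÷ 12 = $1,640.30

$1,640.30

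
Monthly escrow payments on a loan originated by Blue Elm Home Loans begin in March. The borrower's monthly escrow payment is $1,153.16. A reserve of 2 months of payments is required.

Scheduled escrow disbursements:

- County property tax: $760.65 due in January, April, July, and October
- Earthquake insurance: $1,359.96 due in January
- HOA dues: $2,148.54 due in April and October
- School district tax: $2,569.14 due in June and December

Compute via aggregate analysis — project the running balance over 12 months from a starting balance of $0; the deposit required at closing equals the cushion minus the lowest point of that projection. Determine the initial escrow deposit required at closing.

Cushion = 2 × $1,153.16 = $2,306.32
Trial balance (start $0, +$1,153.16 each month, − disbursements):
  Mar: +$1,153.16 → $1,153.16
  Apr: +$1,153.16 − $2,909.19 → -$602.87
  May: +$1,153.16 → $550.29
  Jun: +$1,153.16 − $2,569.14 → -$865.69
  Jul: +$1,153.16 − $760.65 → -$473.18
  Aug: +$1,153.16 → $679.98
  Sep: +$1,153.16 → $1,833.14
  Oct: +$1,153.16 − $2,909.19 → $77.11
  Nov: +$1,153.16 → $1,230.27
  Dec: +$1,153.16 − $2,569.14 → -$185.71
  Jan: +$1,153.16 − $2,120.61 → -$1,153.16
  Feb: +$1,153.16 → $0.00
Lowest trial balance = -$1,153.16 (Jan)
Initial deposit = cushion − low point = $2,306.32 − (-$1,153.16) = $3,459.48

$3,459.48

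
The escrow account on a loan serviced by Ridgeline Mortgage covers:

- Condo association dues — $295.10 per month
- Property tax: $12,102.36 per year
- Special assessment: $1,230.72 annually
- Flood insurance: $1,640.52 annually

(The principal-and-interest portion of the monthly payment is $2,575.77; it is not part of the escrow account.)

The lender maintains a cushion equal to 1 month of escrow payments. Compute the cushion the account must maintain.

Condo association dues — $295.10 × 12 = $3,541.20
Property tax — $12,102.36
Special assessment — $1,230.72
Flood insurance — $1,640.52
Total per year = $18,514.80
Monthly = $18,514.80 / 12 = $1,542.90
Required cushion = 1 × $1,542.90 = $1,542.90

$1,542.90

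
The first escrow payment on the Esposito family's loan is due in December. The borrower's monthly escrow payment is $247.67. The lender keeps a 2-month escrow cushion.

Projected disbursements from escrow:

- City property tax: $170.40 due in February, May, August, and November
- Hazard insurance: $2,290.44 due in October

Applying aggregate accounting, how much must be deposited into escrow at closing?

$572.61

Cushion = 2 × $247.67 = $495.34
Trial balance (start $0, +$247.67 each month, − disbursements):
  Dec: +$247.67 → $247.67
  Jan: +$247.67 → $495.34
  Feb: +$247.67 − $170.40 → $572.61
  Mar: +$247.67 → $820.28
  Apr: +$247.67 → $1,067.95
  May: +$247.67 − $170.40 → $1,145.22
  Jun: +$247.67 → $1,392.89
  Jul: +$247.67 → $1,640.56
  Aug: +$247.67 − $170.40 → $1,717.83
  Sep: +$247.67 → $1,965.50
  Oct: +$247.67 − $2,290.44 → -$77.27
  Nov: +$247.67 − $170.40 → $0.00
Lowest trial balance = -$77.27 (Oct)
Initial deposit = cushion − low point = $495.34 − (-$77.27) = $572.61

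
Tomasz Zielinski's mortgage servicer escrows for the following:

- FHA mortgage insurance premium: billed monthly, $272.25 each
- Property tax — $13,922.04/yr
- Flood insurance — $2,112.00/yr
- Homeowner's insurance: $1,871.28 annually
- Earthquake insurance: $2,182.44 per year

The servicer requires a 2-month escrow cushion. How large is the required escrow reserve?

FHA mortgage insurance premium = $272.25 × 12 = $3,267.00 annually
Property tax = $13,922.04 annually
Flood insurance = $2,112.00 annually
Homeowner's insurance = $1,871.28 annually
Earthquake insurance = $2,182.44 annually
Annual escrow total = $3,267.00 + $13,922.04 + $2,112.00 + $1,871.28 + $2,182.44 = $23,354.76
Base monthly escrow = $23,354.76 ÷ 12 = $1,946.23
Required cushion = 2 × $1,946.23 = $3,892.46

$3,892.46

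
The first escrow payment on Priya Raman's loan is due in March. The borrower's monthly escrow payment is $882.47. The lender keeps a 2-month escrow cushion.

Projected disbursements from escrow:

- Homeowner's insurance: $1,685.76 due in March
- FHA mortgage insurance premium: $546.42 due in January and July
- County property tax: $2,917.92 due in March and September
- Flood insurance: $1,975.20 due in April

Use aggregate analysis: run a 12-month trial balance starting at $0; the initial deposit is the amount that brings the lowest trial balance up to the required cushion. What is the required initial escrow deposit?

$6,578.88

Cushion = 2 × $882.47 = $1,764.94
Trial balance (start $0, +$882.47 each month, − disbursements):
  Mar: +$882.47 − $4,603.68 → -$3,721.21
  Apr: +$882.47 − $1,975.20 → -$4,813.94
  May: +$882.47 → -$3,931.47
  Jun: +$882.47 → -$3,049.00
  Jul: +$882.47 − $546.42 → -$2,712.95
  Aug: +$882.47 → -$1,830.48
  Sep: +$882.47 − $2,917.92 → -$3,865.93
  Oct: +$882.47 → -$2,983.46
  Nov: +$882.47 → -$2,100.99
  Dec: +$882.47 → -$1,218.52
  Jan: +$882.47 − $546.42 → -$882.47
  Feb: +$882.47 → $0.00
Lowest trial balance = -$4,813.94 (Apr)
Initial deposit = cushion − low point = $1,764.94 − (-$4,813.94) = $6,578.88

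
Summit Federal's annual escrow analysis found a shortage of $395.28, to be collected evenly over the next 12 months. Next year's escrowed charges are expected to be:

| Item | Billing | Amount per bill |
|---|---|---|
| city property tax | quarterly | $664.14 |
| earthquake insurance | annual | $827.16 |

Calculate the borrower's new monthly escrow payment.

$323.25

City property tax: $664.14 × 4 = $2,656.56/yr
Earthquake insurance: $827.16/yr
Combined annual = $2,656.56 + $827.16 = $3,483.72
Base monthly escrow = $3,483.72 ÷ 12 = $290.31
Monthly shortage recovery: $395.28 / 12 = $32.94
New monthly escrow = $290.31 + $32.94 = $323.25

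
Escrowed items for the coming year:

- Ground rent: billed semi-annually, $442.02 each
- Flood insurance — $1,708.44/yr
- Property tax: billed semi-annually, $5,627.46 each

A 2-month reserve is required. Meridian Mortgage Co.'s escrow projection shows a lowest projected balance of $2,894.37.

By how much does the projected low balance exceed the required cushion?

$586.47

Ground rent = $442.02 × 2 = $884.04/yr
Flood insurance = $1,708.44/yr
Property tax = $5,627.46 × 2 = $11,254.92/yr
Annual escrow total = $884.04 + $1,708.44 + $11,254.92 = $13,847.40
Monthly = $13,847.40 / 12 = $1,153.95
Required reserve = 2 × $1,153.95 = $2,307.90
Excess over cushion: $2,894.37 − $2,307.90 = $586.47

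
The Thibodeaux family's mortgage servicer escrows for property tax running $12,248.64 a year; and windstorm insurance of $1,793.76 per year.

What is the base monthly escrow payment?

Property tax: $12,248.64 annually
Windstorm insurance: $1,793.76 annually
Combined annual = $14,042.40
Monthly escrow = $14,042.40 / 12 = $1,170.20

$1,170.20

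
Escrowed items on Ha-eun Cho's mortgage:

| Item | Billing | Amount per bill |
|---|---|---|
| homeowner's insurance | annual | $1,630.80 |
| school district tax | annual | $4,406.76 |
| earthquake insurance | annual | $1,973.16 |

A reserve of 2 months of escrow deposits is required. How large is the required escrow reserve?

$1,335.12

Homeowner's insurance — $1,630.80/yr
School district tax — $4,406.76/yr
Earthquake insurance — $1,973.16/yr
Total per year = $8,010.72
Base monthly escrow = $8,010.72 ÷ 12 = $667.56
Reserve = 2 × $667.56 = $1,335.12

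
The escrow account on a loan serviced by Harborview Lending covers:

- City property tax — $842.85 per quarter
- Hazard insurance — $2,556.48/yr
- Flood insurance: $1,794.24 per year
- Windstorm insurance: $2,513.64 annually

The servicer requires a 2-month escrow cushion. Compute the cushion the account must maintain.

City property tax — $842.85 × 4 = $3,371.40
Hazard insurance — $2,556.48
Flood insurance — $1,794.24
Windstorm insurance — $2,513.64
Combined annual = $3,371.40 + $2,556.48 + $1,794.24 + $2,513.64 = $10,235.76
Monthly = $10,235.76 / 12 = $852.98
Cushion = 2 × $852.98 = $1,705.96

$1,705.96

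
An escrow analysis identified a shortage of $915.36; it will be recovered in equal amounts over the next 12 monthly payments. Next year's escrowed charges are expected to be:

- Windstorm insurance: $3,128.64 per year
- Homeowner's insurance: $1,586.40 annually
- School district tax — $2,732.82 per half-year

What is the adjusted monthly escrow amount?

Windstorm insurance: $3,128.64/yr
Homeowner's insurance: $1,586.40/yr
School district tax: $2,732.82 × 2 = $5,465.64/yr
Combined annual = $3,128.64 + $1,586.40 + $5,465.64 = $10,180.68
Monthly = $10,180.68 ÷ 12 = $848.39
Monthly shortage recovery: $915.36 / 12 = $76.28
New monthly escrow = $848.39 + $76.28 = $924.67

$924.67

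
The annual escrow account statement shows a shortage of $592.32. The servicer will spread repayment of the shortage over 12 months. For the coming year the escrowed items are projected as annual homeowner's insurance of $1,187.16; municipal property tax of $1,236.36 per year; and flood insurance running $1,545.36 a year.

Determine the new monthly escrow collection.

Homeowner's insurance: $1,187.16
Municipal property tax: $1,236.36
Flood insurance: $1,545.36
Combined annual = $1,187.16 + $1,236.36 + $1,545.36 = $3,968.88
Base monthly escrow = $3,968.88 / 12 = $330.74
Shortage per month = $592.32 / 12 = $49.36
New monthly escrow = $330.74 + $49.36 = $380.10

$380.10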